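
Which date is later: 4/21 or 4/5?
4/21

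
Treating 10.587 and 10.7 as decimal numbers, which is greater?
10.7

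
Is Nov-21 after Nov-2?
Yes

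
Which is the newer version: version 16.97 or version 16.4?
version 16.97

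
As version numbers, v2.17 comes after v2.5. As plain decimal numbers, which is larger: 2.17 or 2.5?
2.5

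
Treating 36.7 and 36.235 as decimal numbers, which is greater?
36.7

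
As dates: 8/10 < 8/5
False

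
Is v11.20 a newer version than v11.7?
Yes. Version numbers are compared segment by segment as integers, not as decimals: minor version 20 > 7, so v11.20 > v11.7 (even though the decimal 11.20 < 11.7).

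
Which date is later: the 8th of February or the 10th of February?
the 10th of February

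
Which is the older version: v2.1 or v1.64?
v1.64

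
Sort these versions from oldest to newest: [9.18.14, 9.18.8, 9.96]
[9.18.8, 9.18.14, 9.96]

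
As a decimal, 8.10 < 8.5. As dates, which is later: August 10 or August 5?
August 10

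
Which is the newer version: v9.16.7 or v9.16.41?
v9.16.41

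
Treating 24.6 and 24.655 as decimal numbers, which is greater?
24.655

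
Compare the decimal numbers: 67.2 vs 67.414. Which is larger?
67.414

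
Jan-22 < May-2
True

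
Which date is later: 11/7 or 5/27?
11/7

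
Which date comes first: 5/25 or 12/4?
5/25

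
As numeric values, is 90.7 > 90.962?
False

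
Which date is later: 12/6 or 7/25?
12/6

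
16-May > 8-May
True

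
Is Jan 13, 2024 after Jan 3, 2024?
Yes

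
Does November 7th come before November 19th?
Yes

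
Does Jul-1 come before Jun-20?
No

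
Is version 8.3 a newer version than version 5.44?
Yes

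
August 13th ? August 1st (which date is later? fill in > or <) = >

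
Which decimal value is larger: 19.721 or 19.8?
19.8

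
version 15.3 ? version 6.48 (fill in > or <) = >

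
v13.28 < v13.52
True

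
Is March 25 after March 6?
Yes. Day 25 comes after day 6 in March — this is a date comparison, not a decimal one (the decimal 3.25 would be smaller than 3.6).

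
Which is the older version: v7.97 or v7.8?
v7.8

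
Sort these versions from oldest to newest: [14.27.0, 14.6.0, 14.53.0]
[14.6.0, 14.27.0, 14.53.0]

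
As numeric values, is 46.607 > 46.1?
True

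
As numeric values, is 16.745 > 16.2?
True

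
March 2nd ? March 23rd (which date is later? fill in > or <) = <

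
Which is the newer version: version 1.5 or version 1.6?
version 1.6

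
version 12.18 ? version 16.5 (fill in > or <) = <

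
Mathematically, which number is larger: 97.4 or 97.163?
97.4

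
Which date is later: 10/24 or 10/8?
10/24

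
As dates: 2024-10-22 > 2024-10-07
True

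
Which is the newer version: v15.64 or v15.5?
v15.64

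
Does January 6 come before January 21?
Yes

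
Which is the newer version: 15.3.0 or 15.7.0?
15.7.0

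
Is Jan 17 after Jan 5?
Yes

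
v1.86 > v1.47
True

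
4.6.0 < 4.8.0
True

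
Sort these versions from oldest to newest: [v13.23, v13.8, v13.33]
[v13.8, v13.23, v13.33]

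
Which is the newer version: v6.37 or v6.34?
v6.37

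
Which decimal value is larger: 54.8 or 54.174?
54.8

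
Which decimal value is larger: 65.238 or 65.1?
65.238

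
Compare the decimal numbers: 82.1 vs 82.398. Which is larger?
82.398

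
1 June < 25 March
False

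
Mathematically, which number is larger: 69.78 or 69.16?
69.78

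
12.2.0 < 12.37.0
True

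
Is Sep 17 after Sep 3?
Yes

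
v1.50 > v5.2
False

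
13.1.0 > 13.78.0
False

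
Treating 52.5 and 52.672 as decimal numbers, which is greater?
52.672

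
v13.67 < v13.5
False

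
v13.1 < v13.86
True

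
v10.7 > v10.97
False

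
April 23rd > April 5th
True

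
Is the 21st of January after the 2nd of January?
Yes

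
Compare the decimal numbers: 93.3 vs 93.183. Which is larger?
93.3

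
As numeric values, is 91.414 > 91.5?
False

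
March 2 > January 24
True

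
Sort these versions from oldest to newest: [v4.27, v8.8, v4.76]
[v4.27, v4.76, v8.8]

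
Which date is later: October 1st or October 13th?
October 13th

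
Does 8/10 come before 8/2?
No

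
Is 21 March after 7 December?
No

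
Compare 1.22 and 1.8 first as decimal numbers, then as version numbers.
As decimals: 1.22 < 1.8. As versions: v1.22 > v1.8 (minor version 22 > 8).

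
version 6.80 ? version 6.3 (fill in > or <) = >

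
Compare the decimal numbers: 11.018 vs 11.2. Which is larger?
11.2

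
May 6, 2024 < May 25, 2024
True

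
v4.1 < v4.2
True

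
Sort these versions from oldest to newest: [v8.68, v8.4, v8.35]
[v8.4, v8.35, v8.68]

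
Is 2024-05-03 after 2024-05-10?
No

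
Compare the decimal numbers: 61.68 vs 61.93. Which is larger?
61.93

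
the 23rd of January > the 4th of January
True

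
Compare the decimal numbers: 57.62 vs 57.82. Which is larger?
57.82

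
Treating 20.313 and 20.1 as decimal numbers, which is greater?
20.313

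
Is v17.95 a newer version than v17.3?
Yes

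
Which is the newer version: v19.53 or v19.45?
v19.53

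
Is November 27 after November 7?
Yes. Day 27 comes after day 7 in November — this is a date comparison, not a decimal one (the decimal 11.27 would be smaller than 11.7).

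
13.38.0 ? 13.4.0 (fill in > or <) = >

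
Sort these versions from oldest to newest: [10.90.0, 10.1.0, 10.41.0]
[10.1.0, 10.41.0, 10.90.0]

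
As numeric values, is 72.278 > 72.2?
True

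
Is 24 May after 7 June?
No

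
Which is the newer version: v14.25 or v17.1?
v17.1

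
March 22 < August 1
True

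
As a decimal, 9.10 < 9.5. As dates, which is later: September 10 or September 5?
September 10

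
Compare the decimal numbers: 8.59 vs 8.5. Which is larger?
8.59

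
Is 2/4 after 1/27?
Yes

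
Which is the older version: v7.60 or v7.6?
v7.6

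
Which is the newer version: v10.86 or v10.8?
v10.86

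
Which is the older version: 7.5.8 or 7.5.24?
7.5.8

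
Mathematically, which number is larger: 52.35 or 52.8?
52.8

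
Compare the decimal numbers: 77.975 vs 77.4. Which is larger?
77.975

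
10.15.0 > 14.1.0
False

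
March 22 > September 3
False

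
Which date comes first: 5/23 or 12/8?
5/23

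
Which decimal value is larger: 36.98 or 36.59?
36.98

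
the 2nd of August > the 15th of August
False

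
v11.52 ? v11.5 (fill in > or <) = >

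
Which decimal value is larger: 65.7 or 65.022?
65.7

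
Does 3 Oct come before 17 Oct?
Yes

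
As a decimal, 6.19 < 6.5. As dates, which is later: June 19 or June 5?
June 19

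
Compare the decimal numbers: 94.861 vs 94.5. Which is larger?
94.861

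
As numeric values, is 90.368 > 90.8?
False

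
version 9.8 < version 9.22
True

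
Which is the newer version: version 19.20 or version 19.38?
version 19.38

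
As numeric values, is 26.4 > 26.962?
False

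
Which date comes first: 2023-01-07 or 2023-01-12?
2023-01-07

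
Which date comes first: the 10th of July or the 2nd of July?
the 2nd of July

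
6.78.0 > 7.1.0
False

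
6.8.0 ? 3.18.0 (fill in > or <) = >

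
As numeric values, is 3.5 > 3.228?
True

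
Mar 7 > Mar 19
False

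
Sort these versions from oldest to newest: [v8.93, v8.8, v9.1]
[v8.8, v8.93, v9.1]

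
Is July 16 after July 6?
Yes. Day 16 comes after day 6 in July — this is a date comparison, not a decimal one (the decimal 7.16 would be smaller than 7.6).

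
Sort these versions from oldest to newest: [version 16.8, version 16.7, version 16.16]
[version 16.7, version 16.8, version 16.16]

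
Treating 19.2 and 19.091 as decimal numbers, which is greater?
19.2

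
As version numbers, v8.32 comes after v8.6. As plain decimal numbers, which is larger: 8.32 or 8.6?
8.6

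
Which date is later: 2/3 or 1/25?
2/3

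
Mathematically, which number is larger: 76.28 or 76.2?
76.28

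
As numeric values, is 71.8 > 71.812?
False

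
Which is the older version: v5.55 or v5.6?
v5.6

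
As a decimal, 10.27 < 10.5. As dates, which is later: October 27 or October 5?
October 27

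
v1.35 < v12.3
True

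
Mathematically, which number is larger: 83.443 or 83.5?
83.5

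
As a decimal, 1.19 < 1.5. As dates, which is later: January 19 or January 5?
January 19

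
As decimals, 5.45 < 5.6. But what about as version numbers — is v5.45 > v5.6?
True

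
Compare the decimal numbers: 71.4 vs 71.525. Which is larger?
71.525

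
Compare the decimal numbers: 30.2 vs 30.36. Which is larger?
30.36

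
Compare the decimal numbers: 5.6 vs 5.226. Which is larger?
5.6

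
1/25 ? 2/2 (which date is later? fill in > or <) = <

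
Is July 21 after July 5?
Yes. Day 21 comes after day 5 in July — this is a date comparison, not a decimal one (the decimal 7.21 would be smaller than 7.5).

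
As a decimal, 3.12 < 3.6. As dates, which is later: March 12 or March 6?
March 12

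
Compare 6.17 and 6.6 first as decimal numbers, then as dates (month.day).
As decimals: 6.17 < 6.6. As dates: 6/17 is later than 6/6 (day 17 > day 6).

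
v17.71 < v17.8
False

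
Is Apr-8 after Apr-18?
No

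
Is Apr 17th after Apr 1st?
Yes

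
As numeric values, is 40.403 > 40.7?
False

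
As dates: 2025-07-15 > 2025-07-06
True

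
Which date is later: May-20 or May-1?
May-20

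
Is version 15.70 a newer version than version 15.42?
Yes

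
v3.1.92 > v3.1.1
True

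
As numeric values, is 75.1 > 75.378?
False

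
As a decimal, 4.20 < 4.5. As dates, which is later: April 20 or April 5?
April 20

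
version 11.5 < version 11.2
False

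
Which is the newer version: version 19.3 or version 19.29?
version 19.29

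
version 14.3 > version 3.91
True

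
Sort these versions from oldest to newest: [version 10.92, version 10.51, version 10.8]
[version 10.8, version 10.51, version 10.92]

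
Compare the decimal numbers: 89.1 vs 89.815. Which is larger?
89.815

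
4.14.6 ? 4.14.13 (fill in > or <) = <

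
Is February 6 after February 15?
No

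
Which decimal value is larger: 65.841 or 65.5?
65.841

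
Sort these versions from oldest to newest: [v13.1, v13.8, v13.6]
[v13.1, v13.6, v13.8]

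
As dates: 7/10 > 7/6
True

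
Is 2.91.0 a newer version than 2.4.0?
Yes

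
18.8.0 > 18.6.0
True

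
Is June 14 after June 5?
Yes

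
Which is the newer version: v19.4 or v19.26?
v19.26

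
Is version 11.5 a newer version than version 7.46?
Yes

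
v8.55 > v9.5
False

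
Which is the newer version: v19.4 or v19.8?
v19.8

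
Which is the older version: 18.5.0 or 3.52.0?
3.52.0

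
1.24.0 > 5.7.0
False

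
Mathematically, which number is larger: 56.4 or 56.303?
56.4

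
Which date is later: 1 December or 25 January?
1 December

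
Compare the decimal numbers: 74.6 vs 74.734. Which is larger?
74.734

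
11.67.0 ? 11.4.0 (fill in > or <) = >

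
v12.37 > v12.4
True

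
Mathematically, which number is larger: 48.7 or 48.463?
48.7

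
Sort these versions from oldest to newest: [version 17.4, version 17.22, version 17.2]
[version 17.2, version 17.4, version 17.22]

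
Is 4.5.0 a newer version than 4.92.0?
No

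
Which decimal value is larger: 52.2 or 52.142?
52.2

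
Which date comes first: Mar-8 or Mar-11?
Mar-8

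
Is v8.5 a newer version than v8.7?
No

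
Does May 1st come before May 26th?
Yes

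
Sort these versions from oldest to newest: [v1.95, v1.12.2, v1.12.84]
[v1.12.2, v1.12.84, v1.95]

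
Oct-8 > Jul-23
True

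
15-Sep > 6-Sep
True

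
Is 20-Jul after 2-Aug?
No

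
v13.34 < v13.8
False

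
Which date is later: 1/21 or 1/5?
1/21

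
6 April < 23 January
False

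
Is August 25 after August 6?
Yes. Day 25 comes after day 6 in August — this is a date comparison, not a decimal one (the decimal 8.25 would be smaller than 8.6).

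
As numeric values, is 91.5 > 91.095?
True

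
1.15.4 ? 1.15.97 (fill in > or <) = <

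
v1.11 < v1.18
True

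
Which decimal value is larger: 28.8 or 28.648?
28.8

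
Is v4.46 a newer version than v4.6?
Yes. Version numbers are compared segment by segment as integers, not as decimals: minor version 46 > 6, so v4.46 > v4.6 (even though the decimal 4.46 < 4.6).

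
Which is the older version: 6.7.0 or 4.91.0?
4.91.0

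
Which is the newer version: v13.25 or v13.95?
v13.95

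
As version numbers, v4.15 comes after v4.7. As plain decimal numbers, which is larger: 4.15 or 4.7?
4.7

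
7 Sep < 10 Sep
True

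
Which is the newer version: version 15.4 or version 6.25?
version 15.4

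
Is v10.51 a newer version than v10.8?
Yes. Version numbers are compared segment by segment as integers, not as decimals: minor version 51 > 8, so v10.51 > v10.8 (even though the decimal 10.51 < 10.8).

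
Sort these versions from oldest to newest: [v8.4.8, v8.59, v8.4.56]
[v8.4.8, v8.4.56, v8.59]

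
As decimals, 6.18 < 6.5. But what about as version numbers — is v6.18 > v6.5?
True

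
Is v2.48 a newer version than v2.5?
Yes. Version numbers are compared segment by segment as integers, not as decimals: minor version 48 > 5, so v2.48 > v2.5 (even though the decimal 2.48 < 2.5).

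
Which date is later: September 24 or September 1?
September 24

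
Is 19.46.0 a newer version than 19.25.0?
Yes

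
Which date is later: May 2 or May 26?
May 26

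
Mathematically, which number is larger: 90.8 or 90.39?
90.8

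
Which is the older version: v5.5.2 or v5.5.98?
v5.5.2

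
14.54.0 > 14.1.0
True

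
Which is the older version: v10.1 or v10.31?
v10.1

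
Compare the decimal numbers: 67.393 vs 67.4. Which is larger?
67.4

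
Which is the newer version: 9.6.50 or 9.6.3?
9.6.50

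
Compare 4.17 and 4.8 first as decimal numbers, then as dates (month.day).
As decimals: 4.17 < 4.8. As dates: 4/17 is later than 4/8 (day 17 > day 8).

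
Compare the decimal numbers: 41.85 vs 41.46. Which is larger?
41.85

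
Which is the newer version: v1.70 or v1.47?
v1.70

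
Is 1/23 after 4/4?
No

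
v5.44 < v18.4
True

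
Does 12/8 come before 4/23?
No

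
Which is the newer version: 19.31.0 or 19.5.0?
19.31.0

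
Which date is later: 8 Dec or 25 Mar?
8 Dec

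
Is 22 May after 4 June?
No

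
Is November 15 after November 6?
Yes. Day 15 comes after day 6 in November — this is a date comparison, not a decimal one (the decimal 11.15 would be smaller than 11.6).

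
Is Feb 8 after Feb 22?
No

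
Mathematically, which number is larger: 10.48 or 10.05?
10.48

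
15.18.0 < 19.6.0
True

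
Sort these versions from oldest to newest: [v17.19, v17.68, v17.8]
[v17.8, v17.19, v17.68]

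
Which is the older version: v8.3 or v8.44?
v8.3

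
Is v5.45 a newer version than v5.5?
Yes. Version numbers are compared segment by segment as integers, not as decimals: minor version 45 > 5, so v5.45 > v5.5 (even though the decimal 5.45 < 5.5).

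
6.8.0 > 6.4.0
True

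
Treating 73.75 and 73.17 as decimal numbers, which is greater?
73.75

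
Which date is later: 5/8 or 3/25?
5/8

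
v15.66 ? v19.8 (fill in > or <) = <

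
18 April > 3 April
True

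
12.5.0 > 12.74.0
False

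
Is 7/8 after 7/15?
No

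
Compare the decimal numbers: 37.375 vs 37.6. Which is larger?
37.6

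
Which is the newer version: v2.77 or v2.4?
v2.77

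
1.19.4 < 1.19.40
True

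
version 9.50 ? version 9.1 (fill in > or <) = >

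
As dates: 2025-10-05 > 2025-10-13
False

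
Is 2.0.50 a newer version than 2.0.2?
Yes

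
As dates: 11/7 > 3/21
True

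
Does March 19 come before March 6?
No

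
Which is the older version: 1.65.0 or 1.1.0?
1.1.0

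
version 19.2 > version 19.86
False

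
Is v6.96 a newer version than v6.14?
Yes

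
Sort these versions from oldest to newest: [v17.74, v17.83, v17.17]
[v17.17, v17.74, v17.83]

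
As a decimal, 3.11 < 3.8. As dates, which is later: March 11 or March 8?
March 11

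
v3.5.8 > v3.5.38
False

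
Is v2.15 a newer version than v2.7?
Yes. Version numbers are compared segment by segment as integers, not as decimals: minor version 15 > 7, so v2.15 > v2.7 (even though the decimal 2.15 < 2.7).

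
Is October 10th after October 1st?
Yes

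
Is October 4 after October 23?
No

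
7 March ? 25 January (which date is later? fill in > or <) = >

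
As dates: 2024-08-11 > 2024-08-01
True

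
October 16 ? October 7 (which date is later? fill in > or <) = >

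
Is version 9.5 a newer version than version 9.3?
Yes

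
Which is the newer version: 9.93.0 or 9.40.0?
9.93.0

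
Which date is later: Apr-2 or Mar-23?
Apr-2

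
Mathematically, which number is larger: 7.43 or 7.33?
7.43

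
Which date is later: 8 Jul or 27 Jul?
27 Jul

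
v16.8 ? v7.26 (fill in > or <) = >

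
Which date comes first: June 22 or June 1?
June 1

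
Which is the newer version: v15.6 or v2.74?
v15.6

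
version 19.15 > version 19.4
True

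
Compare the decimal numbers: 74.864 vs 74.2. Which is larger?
74.864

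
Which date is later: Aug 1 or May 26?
Aug 1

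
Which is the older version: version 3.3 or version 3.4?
version 3.3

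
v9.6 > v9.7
False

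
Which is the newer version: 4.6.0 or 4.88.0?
4.88.0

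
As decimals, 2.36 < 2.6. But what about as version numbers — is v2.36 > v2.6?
True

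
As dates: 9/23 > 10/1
False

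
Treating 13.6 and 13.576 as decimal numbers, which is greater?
13.6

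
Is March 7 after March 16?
No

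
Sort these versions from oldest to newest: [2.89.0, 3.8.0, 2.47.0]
[2.47.0, 2.89.0, 3.8.0]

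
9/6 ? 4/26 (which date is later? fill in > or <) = >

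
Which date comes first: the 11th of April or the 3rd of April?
the 3rd of April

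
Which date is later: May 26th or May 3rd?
May 26th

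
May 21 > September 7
False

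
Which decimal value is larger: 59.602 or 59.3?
59.602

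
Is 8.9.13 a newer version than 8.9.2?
Yes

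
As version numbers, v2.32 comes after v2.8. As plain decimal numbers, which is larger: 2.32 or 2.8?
2.8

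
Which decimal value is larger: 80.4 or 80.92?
80.92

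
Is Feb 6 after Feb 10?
No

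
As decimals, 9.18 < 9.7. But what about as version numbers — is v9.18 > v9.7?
True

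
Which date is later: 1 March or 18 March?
18 March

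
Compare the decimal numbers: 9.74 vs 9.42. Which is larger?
9.74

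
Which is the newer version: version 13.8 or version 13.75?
version 13.75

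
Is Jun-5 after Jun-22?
No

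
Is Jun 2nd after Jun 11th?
No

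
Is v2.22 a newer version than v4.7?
No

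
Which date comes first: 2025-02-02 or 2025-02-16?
2025-02-02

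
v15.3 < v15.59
True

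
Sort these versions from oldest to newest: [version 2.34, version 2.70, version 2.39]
[version 2.34, version 2.39, version 2.70]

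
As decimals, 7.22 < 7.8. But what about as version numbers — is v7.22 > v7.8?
True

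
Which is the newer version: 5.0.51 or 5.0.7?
5.0.51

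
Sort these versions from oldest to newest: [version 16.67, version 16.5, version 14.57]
[version 14.57, version 16.5, version 16.67]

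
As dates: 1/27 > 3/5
False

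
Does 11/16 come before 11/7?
No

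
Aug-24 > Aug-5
True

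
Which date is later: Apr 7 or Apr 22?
Apr 22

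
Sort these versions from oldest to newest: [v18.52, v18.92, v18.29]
[v18.29, v18.52, v18.92]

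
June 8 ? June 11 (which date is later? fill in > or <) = <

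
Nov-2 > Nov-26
False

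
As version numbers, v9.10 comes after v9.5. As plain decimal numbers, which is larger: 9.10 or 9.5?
9.5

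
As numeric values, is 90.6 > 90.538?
True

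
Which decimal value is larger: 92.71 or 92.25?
92.71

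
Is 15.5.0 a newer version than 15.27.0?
No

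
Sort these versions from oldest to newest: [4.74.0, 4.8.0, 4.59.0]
[4.8.0, 4.59.0, 4.74.0]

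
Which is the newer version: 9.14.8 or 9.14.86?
9.14.86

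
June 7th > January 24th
True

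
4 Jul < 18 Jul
True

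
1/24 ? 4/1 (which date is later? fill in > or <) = <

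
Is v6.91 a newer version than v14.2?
No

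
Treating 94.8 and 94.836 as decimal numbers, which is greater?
94.836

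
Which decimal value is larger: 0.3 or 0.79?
0.79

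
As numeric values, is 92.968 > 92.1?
True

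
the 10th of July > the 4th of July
True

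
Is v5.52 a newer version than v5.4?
Yes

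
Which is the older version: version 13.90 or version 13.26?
version 13.26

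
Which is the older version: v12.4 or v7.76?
v7.76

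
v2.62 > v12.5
False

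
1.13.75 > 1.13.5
True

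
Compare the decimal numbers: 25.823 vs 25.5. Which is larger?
25.823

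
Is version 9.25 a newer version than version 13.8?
No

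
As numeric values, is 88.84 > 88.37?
True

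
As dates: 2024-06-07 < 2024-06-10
True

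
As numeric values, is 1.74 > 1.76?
False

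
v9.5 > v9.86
False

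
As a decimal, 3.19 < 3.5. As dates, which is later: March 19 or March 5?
March 19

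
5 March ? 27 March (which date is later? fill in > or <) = <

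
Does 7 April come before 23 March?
No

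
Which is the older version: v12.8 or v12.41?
v12.8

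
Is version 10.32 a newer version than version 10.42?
No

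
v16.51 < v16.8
False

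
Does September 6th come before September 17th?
Yes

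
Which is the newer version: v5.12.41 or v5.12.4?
v5.12.41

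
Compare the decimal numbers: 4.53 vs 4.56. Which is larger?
4.56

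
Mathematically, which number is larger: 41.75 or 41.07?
41.75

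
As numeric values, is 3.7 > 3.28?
True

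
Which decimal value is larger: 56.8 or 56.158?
56.8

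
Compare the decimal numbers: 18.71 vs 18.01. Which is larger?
18.71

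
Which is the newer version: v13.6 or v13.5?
v13.6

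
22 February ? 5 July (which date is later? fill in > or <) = <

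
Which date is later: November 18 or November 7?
November 18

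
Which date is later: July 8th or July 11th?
July 11th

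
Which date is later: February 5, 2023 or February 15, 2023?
February 15, 2023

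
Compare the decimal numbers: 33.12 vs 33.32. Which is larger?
33.32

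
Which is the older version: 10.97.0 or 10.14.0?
10.14.0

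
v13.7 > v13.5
True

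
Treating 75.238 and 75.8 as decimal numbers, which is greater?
75.8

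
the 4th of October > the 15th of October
False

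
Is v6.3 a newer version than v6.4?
No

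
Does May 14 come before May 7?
No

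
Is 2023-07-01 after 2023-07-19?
No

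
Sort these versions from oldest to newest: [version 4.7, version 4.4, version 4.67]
[version 4.4, version 4.7, version 4.67]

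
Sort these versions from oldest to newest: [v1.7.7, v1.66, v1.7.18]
[v1.7.7, v1.7.18, v1.66]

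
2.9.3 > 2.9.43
False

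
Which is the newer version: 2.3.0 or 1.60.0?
2.3.0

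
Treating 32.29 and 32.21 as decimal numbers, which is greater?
32.29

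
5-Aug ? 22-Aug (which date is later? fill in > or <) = <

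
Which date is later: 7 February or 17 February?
17 February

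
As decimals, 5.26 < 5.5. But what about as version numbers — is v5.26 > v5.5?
True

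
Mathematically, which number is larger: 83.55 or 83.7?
83.7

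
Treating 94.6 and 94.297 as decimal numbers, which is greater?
94.6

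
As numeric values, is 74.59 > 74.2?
True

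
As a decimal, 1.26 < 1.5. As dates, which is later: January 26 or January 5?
January 26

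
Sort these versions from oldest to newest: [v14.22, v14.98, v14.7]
[v14.7, v14.22, v14.98]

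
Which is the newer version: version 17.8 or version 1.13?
version 17.8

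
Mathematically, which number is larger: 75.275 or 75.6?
75.6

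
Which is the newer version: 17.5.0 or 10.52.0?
17.5.0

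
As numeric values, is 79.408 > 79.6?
False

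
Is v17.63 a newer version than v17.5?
Yes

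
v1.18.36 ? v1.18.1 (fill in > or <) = >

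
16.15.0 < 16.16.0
True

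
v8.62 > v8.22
True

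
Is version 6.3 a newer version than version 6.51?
No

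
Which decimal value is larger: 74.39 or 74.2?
74.39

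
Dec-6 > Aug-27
True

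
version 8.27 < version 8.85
True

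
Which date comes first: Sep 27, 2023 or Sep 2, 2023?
Sep 2, 2023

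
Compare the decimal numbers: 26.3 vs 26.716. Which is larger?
26.716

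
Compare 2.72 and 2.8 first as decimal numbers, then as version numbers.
As decimals: 2.72 < 2.8. As versions: v2.72 > v2.8 (minor version 72 > 8).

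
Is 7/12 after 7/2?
Yes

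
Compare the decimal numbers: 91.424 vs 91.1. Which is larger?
91.424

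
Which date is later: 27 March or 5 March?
27 March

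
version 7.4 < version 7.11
True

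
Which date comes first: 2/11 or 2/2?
2/2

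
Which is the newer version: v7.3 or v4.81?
v7.3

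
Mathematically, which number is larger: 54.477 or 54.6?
54.6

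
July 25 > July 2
True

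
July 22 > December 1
False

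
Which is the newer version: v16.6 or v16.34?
v16.34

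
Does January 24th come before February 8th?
Yes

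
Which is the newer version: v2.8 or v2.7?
v2.8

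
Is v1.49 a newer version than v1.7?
Yes. Version numbers are compared segment by segment as integers, not as decimals: minor version 49 > 7, so v1.49 > v1.7 (even though the decimal 1.49 < 1.7).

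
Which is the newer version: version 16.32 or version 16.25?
version 16.32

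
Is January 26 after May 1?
No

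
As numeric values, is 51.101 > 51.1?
True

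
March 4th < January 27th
False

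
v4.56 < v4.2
False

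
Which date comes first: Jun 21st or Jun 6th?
Jun 6th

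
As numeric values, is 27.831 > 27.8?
True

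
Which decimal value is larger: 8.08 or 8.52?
8.52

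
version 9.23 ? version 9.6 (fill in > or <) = >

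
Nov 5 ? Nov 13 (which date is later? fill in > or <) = <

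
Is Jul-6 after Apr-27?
Yes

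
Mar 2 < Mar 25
True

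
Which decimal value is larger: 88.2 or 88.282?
88.282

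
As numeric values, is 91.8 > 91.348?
True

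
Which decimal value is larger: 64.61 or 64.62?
64.62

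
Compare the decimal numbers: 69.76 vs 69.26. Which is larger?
69.76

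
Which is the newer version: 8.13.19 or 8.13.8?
8.13.19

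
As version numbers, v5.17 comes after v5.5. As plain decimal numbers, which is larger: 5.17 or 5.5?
5.5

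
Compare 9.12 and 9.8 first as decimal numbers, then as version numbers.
As decimals: 9.12 < 9.8. As versions: v9.12 > v9.8 (minor version 12 > 8).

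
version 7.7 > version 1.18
True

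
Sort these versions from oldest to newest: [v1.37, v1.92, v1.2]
[v1.2, v1.37, v1.92]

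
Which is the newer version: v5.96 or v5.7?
v5.96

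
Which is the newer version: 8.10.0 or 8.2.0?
8.10.0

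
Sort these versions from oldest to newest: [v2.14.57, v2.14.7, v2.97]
[v2.14.7, v2.14.57, v2.97]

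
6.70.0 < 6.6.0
False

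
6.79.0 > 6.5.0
True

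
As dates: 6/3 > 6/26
False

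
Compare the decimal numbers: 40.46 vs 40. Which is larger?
40.46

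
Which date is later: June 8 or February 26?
June 8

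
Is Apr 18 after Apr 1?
Yes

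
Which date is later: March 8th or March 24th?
March 24th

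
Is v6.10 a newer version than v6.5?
Yes. Version numbers are compared segment by segment as integers, not as decimals: minor version 10 > 5, so v6.10 > v6.5 (even though the decimal 6.10 < 6.5).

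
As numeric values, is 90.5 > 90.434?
True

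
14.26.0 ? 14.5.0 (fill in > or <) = >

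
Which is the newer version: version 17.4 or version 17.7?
version 17.7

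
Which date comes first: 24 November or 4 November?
4 November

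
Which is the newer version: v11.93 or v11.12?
v11.93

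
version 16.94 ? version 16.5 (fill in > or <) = >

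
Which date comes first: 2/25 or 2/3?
2/3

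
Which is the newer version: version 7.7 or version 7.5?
version 7.7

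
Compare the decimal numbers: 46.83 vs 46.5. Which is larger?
46.83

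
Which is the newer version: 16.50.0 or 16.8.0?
16.50.0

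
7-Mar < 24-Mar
True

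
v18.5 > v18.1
True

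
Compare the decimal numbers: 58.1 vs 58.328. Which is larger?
58.328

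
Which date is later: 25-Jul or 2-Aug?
2-Aug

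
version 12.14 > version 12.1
True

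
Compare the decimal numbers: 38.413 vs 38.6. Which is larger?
38.6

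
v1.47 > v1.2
True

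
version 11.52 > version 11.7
True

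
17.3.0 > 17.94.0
False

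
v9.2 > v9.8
False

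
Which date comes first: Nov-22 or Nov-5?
Nov-5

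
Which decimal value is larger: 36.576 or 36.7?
36.7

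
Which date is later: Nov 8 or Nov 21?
Nov 21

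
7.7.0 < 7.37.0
True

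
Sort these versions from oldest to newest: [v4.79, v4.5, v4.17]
[v4.5, v4.17, v4.79]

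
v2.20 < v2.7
False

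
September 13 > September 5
True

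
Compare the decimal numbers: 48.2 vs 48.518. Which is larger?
48.518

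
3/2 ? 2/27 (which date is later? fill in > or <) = >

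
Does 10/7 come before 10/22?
Yes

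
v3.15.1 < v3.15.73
True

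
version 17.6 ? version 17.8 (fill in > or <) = <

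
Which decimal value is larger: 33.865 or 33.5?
33.865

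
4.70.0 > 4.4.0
True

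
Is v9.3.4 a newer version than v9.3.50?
No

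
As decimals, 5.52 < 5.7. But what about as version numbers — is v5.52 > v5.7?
True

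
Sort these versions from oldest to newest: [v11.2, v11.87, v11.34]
[v11.2, v11.34, v11.87]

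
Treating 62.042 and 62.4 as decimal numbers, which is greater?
62.4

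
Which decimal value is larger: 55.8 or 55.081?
55.8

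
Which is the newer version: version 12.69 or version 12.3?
version 12.69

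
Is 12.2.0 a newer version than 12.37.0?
No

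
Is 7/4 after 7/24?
No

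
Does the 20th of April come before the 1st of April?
No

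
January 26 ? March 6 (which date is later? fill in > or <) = <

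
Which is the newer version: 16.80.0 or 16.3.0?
16.80.0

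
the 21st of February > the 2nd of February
True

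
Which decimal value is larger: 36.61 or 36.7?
36.7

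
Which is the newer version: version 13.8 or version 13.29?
version 13.29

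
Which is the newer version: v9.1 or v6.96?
v9.1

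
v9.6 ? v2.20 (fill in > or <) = >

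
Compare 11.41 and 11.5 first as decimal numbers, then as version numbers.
As decimals: 11.41 < 11.5. As versions: v11.41 > v11.5 (minor version 41 > 5).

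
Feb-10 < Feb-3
False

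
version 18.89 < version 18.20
False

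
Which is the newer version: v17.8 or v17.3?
v17.8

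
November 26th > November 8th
True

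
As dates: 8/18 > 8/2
True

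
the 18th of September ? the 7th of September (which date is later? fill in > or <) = >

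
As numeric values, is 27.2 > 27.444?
False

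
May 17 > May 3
True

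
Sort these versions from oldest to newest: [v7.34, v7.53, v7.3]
[v7.3, v7.34, v7.53]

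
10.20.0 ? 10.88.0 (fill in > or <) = <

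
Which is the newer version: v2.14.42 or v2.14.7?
v2.14.42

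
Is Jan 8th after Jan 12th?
No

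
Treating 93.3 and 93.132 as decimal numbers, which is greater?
93.3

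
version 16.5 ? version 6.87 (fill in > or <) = >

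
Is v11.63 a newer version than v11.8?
Yes. Version numbers are compared segment by segment as integers, not as decimals: minor version 63 > 8, so v11.63 > v11.8 (even though the decimal 11.63 < 11.8).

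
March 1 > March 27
False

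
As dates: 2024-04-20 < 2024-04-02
False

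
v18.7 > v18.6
True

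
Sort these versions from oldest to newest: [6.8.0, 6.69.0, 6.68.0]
[6.8.0, 6.68.0, 6.69.0]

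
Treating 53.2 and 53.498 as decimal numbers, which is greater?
53.498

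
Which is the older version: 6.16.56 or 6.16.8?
6.16.8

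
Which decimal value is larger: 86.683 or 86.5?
86.683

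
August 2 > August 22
False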